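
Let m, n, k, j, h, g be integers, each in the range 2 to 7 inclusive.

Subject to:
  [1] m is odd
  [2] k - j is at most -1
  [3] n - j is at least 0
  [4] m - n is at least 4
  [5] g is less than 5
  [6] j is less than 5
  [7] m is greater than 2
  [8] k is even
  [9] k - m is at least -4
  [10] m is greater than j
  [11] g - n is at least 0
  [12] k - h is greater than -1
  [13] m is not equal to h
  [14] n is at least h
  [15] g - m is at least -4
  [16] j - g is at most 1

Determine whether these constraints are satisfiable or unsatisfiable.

Constraints 2, 3, 4, and 9 give j − k ≥ 1, k − m ≥ -4, m − n ≥ 4, n − j ≥ 0.
Adding all 4 inequalities: the left sides telescope to 0, and the right sides sum to 1 + (-4) + 4 + 0 = 1. So 0 ≥ 1, which is false.

Unsatisfiable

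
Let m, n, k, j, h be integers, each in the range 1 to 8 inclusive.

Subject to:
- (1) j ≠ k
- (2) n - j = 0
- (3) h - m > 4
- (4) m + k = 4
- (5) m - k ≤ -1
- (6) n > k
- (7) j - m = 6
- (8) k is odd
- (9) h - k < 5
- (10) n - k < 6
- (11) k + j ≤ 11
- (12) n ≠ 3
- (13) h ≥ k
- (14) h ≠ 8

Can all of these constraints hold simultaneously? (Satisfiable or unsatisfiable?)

Satisfiable

The assignment m = 1, n = 7, k = 3, j = 7, h = 7 works:
  constraint 2 holds since n - j = 0.
  constraint 3 holds since h - m = 6.
The rest check out directly.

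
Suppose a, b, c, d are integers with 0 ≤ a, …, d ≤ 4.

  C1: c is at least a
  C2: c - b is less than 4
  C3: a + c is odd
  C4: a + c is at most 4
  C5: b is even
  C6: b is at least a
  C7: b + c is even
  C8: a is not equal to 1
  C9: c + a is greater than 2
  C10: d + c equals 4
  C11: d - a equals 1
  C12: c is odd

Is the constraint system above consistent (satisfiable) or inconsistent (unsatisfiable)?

Constraint 5 makes b even and constraint 12 makes c odd, so b + c must be odd. Constraint 7 says b + c is even — contradiction.

Unsatisfiable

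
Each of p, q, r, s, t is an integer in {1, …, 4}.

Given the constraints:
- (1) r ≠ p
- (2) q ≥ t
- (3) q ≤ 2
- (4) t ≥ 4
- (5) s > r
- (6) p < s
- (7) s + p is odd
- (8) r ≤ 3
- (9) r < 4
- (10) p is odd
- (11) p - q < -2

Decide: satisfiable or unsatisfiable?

Unsatisfiable

From constraint 4: t ≥ 4. From constraints 2 and 3: t ≤ q and q ≤ 2, so t ≤ 2. But 2 < 4, so no value of t works.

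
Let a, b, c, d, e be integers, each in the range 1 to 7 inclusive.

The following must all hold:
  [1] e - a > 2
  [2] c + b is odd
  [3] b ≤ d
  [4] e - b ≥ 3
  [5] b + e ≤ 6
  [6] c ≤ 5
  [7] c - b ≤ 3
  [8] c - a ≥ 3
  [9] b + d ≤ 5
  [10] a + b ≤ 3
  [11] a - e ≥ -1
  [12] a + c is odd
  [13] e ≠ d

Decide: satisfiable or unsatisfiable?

Unsatisfiable

Constraints 4, 7, 8, and 11 give e − b ≥ 3, b − c ≥ -3, c − a ≥ 3, a − e ≥ -1.
Adding all 4 inequalities: the left sides telescope to 0, and the right sides sum to 3 + (-3) + 3 + (-1) = 2. So 0 ≥ 2, which is false.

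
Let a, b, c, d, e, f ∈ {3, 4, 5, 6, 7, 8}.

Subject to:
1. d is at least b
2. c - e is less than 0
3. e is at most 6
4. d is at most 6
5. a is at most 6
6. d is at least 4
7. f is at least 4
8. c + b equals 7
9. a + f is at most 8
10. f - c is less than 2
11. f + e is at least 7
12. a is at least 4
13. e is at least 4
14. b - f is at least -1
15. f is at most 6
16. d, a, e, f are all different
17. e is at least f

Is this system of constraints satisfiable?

Constraints 3, 4, 5, 6, 7, 12, 13, and 15 confine each of d, a, e, f to the 3 values {4, …, 6}.
Constraint 16 requires all 4 of them to be distinct, but only 3 values are available — impossible by the pigeonhole principle.

Unsatisfiable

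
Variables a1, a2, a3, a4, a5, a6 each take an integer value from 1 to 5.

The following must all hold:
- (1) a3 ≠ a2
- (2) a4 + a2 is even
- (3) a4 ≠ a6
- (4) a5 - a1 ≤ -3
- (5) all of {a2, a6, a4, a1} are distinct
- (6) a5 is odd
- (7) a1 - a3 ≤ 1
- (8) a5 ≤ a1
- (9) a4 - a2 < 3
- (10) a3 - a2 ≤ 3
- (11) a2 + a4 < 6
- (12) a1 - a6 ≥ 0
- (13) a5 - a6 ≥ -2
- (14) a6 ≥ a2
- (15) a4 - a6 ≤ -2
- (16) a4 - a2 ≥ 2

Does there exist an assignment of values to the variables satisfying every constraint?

Unsatisfiable

Constraints 4, 7, 10, 13, 15, and 16 give a2 − a3 ≥ -3, a3 − a1 ≥ -1, a1 − a5 ≥ 3, a5 − a6 ≥ -2, a6 − a4 ≥ 2, a4 − a2 ≥ 2.
Adding all 6 inequalities: the left sides telescope to 0, and the right sides sum to (-3) + (-1) + 3 + (-2) + 2 + 2 = 1. So 0 ≥ 1, which is false.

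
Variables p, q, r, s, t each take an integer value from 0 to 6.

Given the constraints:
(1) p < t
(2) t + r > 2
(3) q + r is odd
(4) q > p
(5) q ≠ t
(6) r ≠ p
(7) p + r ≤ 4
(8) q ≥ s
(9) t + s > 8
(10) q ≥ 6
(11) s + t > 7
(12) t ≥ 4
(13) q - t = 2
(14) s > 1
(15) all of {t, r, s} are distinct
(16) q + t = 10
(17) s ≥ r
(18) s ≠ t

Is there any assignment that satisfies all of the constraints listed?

Satisfiable

Take p = 0, q = 6, r = 1, s = 5, t = 4. Then constraint 2: t + r = 5; constraint 7: p + r = 1; constraint 9: t + s = 9, and every other listed constraint is also met.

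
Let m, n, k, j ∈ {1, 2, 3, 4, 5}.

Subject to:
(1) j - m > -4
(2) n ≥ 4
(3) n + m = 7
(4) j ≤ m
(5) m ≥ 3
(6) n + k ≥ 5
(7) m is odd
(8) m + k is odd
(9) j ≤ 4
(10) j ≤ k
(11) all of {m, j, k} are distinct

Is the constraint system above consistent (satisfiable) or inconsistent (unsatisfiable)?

Satisfiable

Try m = 3, n = 4, k = 4, j = 1.
Check constraint 1: j - m = -2; constraint 3: n + m = 7; constraint 6: n + k = 8. The remaining constraints are straightforward to verify.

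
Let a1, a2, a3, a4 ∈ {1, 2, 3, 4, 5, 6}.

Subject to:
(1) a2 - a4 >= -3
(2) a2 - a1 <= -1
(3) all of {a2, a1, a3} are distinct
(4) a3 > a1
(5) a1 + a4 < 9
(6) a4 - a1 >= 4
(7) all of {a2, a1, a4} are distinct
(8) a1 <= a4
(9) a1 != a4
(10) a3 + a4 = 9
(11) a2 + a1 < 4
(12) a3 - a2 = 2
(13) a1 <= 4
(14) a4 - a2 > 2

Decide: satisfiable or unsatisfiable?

Constraints 1, 2, and 6 give a4 − a1 ≥ 4, a1 − a2 ≥ 1, a2 − a4 ≥ -3.
Adding all 3 inequalities: the left sides telescope to 0, and the right sides sum to 4 + 1 + (-3) = 2. So 0 ≥ 2, which is false.

Unsatisfiable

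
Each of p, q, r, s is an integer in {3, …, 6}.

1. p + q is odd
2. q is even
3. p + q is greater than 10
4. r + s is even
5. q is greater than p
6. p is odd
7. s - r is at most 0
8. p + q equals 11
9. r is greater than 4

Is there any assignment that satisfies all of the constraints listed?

Satisfiable

Try p = 5, q = 6, r = 6, s = 4.
Check constraint 3: p + q = 11; constraint 7: s - r = -2; constraint 8: p + q = 11. The remaining constraints are straightforward to verify.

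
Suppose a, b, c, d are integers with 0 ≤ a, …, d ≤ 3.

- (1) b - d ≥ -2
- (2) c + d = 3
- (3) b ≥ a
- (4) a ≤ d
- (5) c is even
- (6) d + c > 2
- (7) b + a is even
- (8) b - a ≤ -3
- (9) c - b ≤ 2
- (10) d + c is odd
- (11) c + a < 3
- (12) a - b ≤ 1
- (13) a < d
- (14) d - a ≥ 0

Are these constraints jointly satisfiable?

Unsatisfiable

Constraints 1, 8, and 14 give b − d ≥ -2, d − a ≥ 0, a − b ≥ 3.
Adding all 3 inequalities: the left sides telescope to 0, and the right sides sum to (-2) + 0 + 3 = 1. So 0 ≥ 1, which is false.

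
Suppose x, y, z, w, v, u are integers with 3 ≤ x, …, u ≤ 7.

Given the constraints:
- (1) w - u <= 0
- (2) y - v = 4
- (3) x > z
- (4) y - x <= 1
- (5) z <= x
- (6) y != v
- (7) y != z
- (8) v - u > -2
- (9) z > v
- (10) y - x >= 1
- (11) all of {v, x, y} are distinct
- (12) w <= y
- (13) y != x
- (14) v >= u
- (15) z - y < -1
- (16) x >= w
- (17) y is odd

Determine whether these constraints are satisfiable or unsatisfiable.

Take x = 6, y = 7, z = 4, w = 3, v = 3, u = 3. Then constraint 1: w - u = 0; constraint 2: y - v = 4, and every other listed constraint is also met.

Satisfiable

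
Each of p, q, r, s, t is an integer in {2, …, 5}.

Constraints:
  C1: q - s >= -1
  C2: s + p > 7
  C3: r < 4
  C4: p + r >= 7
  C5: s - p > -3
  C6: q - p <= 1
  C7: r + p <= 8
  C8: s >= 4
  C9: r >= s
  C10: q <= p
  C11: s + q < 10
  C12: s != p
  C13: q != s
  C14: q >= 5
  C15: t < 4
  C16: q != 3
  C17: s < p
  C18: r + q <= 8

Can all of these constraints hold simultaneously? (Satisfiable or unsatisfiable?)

Unsatisfiable

From constraints 8 and 9: r ≥ s ≥ 4. From constraints 10 and 14: p ≥ q ≥ 5. Hence r + p ≥ 9. But constraint 7 requires r + p ≤ 8, and 8 < 9. Contradiction.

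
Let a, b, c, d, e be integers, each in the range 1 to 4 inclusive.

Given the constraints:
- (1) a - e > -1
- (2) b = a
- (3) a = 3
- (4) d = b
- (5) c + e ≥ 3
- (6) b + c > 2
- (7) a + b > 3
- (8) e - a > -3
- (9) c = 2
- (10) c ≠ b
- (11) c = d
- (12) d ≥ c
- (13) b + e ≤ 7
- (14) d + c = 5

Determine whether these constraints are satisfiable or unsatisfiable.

Unsatisfiable

Constraint 9 fixes c = 2 and constraint 3 fixes a = 3. Constraints 2, 4, and 11 give c = d = b = a, so c = a. But 2 ≠ 3 — contradiction.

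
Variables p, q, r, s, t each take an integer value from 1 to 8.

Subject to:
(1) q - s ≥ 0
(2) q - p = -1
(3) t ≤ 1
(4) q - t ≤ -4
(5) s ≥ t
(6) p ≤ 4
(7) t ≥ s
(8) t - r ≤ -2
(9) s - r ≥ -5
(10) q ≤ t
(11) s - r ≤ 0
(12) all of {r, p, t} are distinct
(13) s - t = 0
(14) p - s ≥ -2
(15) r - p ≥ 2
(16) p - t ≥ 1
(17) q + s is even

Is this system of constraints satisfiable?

Constraints 1, 4, 9, 15, and 16 give s − r ≥ -5, r − p ≥ 2, p − t ≥ 1, t − q ≥ 4, q − s ≥ 0.
Adding all 5 inequalities: the left sides telescope to 0, and the right sides sum to (-5) + 2 + 1 + 4 + 0 = 2. So 0 ≥ 2, which is false.

Unsatisfiable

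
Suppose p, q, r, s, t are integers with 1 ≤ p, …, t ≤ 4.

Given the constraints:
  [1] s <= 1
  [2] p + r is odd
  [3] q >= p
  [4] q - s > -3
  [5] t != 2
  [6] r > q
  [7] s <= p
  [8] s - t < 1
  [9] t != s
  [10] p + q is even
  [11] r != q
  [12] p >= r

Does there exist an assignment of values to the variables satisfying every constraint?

Unsatisfiable

Constraints 3, 6, and 12 give p ≤ q, q < r, r ≤ p. Chaining: p ≤ q < r ≤ p, which forces p < p — impossible.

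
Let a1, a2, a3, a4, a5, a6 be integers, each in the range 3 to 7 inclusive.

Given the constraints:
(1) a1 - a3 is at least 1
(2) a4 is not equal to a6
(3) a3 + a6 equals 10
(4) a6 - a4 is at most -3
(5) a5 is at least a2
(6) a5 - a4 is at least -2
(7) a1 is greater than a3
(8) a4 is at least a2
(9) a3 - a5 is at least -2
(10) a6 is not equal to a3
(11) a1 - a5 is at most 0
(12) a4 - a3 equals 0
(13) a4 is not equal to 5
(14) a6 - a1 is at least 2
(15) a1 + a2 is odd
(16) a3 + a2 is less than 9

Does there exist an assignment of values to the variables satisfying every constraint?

Unsatisfiable

Constraints 1, 4, 6, 9, and 14 give a6 − a1 ≥ 2, a1 − a3 ≥ 1, a3 − a5 ≥ -2, a5 − a4 ≥ -2, a4 − a6 ≥ 3.
Adding all 5 inequalities: the left sides telescope to 0, and the right sides sum to 2 + 1 + (-2) + (-2) + 3 = 2. So 0 ≥ 2, which is false.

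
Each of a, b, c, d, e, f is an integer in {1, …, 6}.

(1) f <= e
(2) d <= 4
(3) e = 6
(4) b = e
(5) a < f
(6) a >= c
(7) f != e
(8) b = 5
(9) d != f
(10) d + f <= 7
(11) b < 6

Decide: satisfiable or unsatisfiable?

Unsatisfiable

Constraint 8 fixes b = 5 and constraint 3 fixes e = 6, but constraint 4 requires b = e. Since 5 ≠ 6, contradiction.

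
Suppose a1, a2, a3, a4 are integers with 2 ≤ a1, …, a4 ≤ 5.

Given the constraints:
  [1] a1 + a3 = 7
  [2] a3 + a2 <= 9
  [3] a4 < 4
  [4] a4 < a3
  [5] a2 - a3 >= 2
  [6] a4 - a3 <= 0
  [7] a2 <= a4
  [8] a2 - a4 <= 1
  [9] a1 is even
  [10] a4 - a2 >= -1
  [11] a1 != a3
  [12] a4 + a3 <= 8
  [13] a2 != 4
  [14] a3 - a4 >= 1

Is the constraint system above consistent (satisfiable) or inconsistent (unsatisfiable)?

Constraints 5, 10, and 14 give a2 − a3 ≥ 2, a3 − a4 ≥ 1, a4 − a2 ≥ -1.
Adding all 3 inequalities: the left sides telescope to 0, and the right sides sum to 2 + 1 + (-1) = 2. So 0 ≥ 2, which is false.

Unsatisfiable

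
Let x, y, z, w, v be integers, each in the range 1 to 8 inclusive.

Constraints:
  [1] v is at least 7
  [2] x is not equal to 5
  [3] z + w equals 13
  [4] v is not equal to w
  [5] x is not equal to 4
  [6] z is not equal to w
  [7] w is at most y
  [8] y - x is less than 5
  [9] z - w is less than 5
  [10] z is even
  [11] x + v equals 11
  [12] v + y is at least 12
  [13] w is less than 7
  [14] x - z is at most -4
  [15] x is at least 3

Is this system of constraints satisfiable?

Satisfiable

One satisfying assignment is x = 3, y = 7, z = 8, w = 5, v = 8.
For the less obvious constraints — constraint 3: z + w = 13; constraint 8: y - x = 4 — and the others hold by inspection.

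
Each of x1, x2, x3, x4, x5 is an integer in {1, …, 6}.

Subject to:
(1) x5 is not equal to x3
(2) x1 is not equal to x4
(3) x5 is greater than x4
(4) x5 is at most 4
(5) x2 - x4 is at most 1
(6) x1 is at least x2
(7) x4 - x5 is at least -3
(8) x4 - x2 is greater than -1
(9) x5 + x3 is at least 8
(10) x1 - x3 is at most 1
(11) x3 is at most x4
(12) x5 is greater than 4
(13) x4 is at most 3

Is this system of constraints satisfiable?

From constraint 4: x5 ≤ 4. From constraints 11 and 13: x3 ≤ x4 ≤ 3. Hence x5 + x3 ≤ 7. But constraint 9 requires x5 + x3 ≥ 8, and 8 > 7. Contradiction.

Unsatisfiable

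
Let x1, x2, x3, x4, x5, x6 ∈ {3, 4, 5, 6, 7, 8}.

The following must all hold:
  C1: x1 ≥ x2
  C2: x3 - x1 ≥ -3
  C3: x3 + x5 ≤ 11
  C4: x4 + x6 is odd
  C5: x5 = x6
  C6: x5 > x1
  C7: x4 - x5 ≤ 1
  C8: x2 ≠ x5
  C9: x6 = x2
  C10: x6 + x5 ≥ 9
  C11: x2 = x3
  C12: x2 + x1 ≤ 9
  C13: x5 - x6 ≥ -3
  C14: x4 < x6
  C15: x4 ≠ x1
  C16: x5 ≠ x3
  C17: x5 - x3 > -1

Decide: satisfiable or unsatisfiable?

From constraints 5, 9, and 11, x5 = x6 = x2 = x3, so x5 = x3. But constraint 16 says x5 ≠ x3. Contradiction.

Unsatisfiable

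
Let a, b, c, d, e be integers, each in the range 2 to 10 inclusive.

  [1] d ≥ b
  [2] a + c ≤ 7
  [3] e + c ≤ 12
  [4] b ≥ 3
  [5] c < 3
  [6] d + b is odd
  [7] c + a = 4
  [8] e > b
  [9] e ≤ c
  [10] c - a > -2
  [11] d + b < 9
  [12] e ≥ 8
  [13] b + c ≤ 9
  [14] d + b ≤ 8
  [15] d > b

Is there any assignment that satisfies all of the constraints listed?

Unsatisfiable

From constraint 4: b ≥ 3. From constraints 9 and 12: c ≥ e ≥ 8. Hence b + c ≥ 11. But constraint 13 requires b + c ≤ 9, and 9 < 11. Contradiction.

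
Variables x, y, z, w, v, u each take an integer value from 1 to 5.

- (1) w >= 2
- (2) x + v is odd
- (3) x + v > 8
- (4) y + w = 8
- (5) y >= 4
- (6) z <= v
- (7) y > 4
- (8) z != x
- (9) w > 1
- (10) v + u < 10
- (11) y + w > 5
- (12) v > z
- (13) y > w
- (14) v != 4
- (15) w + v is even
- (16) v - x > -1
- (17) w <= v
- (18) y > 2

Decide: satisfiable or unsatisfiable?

Try x = 4, y = 5, z = 2, w = 3, v = 5, u = 2.
Check constraint 3: x + v = 9; constraint 4: y + w = 8. The remaining constraints are straightforward to verify.

Satisfiable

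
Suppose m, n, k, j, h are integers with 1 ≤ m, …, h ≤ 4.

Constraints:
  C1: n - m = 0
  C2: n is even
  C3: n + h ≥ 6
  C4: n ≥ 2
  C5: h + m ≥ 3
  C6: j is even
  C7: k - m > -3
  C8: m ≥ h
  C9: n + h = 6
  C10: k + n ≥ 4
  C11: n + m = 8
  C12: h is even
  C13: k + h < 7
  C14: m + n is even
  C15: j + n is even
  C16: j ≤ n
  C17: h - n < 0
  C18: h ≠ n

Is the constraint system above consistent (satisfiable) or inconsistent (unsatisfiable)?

Setting (m, n, k, j, h) = (4, 4, 2, 2, 2) satisfies everything: constraint 1: n - m = 0; constraint 3: n + h = 6, and the others follow.

Satisfiable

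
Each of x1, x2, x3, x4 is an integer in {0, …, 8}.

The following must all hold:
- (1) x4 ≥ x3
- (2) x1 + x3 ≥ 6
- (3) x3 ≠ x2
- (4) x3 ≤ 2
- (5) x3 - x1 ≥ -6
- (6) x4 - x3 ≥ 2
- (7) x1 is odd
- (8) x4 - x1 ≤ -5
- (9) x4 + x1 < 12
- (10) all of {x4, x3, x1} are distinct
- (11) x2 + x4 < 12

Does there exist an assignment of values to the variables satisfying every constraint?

Constraints 5, 6, and 8 give x4 − x3 ≥ 2, x3 − x1 ≥ -6, x1 − x4 ≥ 5.
Adding all 3 inequalities: the left sides telescope to 0, and the right sides sum to 2 + (-6) + 5 = 1. So 0 ≥ 1, which is false.

Unsatisfiable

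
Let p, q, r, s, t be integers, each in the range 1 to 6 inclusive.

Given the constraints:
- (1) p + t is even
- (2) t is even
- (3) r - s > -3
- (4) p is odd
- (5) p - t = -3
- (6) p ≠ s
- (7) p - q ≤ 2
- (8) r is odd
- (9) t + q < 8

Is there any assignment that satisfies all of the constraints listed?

Constraint 4 makes p odd and constraint 2 makes t even, so p + t must be odd. Constraint 1 says p + t is even — contradiction.

Unsatisfiable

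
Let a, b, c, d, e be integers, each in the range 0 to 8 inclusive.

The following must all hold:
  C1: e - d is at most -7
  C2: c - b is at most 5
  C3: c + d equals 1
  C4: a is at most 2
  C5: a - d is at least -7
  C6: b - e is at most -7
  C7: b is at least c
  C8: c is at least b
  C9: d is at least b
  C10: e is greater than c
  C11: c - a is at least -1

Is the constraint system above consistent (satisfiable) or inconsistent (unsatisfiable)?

Constraints 1, 2, 5, 6, and 11 give c − a ≥ -1, a − d ≥ -7, d − e ≥ 7, e − b ≥ 7, b − c ≥ -5.
Adding all 5 inequalities: the left sides telescope to 0, and the right sides sum to (-1) + (-7) + 7 + 7 + (-5) = 1. So 0 ≥ 1, which is false.

Unsatisfiable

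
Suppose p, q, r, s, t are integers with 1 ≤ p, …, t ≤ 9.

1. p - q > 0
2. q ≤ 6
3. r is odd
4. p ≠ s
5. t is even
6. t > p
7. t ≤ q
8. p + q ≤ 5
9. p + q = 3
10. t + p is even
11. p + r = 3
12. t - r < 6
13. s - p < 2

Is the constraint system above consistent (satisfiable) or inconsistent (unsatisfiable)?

Constraints 1, 6, and 7 give p < t, t ≤ q, q < p. Chaining: p < t ≤ q < p, which forces p < p — impossible.

Unsatisfiable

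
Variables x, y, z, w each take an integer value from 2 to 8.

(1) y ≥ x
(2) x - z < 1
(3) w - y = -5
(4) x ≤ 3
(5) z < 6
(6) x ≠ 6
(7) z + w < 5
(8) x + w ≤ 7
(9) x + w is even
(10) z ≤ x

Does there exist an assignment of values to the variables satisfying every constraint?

One satisfying assignment is x = 2, y = 7, z = 2, w = 2.
For the less obvious constraints — constraint 2: x - z = 0; constraint 3: w - y = -5; constraint 7: z + w = 4 — and the others hold by inspection.

Satisfiable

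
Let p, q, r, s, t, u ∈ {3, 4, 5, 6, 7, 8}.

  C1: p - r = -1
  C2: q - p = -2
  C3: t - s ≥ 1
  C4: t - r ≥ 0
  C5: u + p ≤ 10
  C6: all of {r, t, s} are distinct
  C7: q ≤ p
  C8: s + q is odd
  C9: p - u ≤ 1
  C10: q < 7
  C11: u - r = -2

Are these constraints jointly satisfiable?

The assignment p = 5, q = 3, r = 6, s = 4, t = 7, u = 4 works:
  constraint 1 holds since p - r = -1.
  constraint 2 holds since q - p = -2.
  constraint 3 holds since t - s = 3.
The rest check out directly.

Satisfiable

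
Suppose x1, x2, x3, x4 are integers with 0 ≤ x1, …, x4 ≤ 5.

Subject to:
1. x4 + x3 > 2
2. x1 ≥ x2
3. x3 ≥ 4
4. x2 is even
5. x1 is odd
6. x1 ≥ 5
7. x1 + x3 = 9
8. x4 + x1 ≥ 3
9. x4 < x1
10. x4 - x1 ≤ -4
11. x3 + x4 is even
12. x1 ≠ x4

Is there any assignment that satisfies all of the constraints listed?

Satisfiable

The assignment x1 = 5, x2 = 4, x3 = 4, x4 = 0 works:
  constraint 1 holds since x4 + x3 = 4.
  constraint 7 holds since x1 + x3 = 9.
The rest check out directly.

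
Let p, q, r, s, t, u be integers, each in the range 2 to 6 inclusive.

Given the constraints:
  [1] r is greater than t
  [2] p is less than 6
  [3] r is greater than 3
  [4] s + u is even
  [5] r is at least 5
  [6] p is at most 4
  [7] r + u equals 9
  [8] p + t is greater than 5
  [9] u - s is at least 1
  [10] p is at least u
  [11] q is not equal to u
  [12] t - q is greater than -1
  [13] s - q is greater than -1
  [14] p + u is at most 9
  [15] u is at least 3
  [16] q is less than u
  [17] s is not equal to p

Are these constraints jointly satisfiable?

Satisfiable

Take p = 4, q = 2, r = 5, s = 2, t = 2, u = 4. Then constraint 7: r + u = 9; constraint 8: p + t = 6; constraint 9: u - s = 2, and every other listed constraint is also met.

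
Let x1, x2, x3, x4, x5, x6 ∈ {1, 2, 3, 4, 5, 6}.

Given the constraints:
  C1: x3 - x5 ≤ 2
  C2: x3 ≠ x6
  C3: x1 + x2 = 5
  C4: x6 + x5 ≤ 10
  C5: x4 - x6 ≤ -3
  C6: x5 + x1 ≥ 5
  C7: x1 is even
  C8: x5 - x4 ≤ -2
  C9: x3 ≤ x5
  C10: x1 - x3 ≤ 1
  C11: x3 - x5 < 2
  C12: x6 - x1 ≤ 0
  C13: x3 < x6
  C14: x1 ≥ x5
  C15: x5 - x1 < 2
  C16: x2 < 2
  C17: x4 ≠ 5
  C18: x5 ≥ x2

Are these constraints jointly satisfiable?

Unsatisfiable

Constraints 1, 5, 8, 10, and 12 give x6 − x4 ≥ 3, x4 − x5 ≥ 2, x5 − x3 ≥ -2, x3 − x1 ≥ -1, x1 − x6 ≥ 0.
Adding all 5 inequalities: the left sides telescope to 0, and the right sides sum to 3 + 2 + (-2) + (-1) + 0 = 2. So 0 ≥ 2, which is false.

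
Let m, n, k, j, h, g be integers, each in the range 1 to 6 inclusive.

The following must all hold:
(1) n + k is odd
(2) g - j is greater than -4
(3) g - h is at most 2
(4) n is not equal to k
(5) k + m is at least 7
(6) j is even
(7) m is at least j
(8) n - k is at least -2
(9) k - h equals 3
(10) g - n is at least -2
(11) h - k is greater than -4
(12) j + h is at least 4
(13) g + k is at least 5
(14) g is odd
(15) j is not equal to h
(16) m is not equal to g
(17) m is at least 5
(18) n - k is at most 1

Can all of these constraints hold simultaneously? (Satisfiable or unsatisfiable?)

Satisfiable

Try m = 6, n = 3, k = 4, j = 6, h = 1, g = 3.
Check constraint 2: g - j = -3; constraint 3: g - h = 2. The remaining constraints are straightforward to verify.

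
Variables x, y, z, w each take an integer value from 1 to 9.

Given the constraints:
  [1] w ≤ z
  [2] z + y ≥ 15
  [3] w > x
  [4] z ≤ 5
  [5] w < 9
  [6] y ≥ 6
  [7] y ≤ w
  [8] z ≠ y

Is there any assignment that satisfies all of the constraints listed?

From constraints 6 and 7: w ≥ y and y ≥ 6, so w ≥ 6. From constraints 1 and 4: w ≤ z and z ≤ 5, so w ≤ 5. But 5 < 6, so no value of w works.

Unsatisfiable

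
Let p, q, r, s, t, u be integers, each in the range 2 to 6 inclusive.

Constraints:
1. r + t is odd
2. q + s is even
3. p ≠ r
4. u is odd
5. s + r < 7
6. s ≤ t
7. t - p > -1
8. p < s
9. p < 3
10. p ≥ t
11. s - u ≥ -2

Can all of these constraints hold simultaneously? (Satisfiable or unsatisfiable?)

Constraints 6, 8, and 10 give t ≤ p, p < s, s ≤ t. Chaining: t ≤ p < s ≤ t, which forces t < t — impossible.

Unsatisfiable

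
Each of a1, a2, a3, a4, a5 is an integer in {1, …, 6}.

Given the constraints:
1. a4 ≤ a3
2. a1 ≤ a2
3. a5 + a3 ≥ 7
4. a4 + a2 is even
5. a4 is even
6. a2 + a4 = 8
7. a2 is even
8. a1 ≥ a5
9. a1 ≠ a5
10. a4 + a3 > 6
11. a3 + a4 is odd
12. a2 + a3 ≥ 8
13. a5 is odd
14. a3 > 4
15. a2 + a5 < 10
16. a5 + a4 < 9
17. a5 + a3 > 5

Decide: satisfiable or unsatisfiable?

Take a1 = 4, a2 = 4, a3 = 5, a4 = 4, a5 = 3. Then constraint 3: a5 + a3 = 8; constraint 6: a2 + a4 = 8; constraint 10: a4 + a3 = 9, and every other listed constraint is also met.

Satisfiable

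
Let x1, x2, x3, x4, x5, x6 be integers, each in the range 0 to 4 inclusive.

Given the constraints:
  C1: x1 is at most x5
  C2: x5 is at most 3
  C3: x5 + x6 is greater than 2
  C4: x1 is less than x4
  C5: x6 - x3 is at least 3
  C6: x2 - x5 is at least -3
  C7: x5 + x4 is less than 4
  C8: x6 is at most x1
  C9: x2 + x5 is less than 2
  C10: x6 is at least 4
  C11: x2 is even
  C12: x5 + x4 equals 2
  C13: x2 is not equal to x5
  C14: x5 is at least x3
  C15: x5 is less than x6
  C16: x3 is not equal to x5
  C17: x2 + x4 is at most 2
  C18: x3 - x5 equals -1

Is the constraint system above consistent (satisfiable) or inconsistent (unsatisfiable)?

Unsatisfiable

From constraints 8 and 10: x1 ≥ x6 and x6 ≥ 4, so x1 ≥ 4. From constraints 1 and 2: x1 ≤ x5 and x5 ≤ 3, so x1 ≤ 3. But 3 < 4, so no value of x1 works.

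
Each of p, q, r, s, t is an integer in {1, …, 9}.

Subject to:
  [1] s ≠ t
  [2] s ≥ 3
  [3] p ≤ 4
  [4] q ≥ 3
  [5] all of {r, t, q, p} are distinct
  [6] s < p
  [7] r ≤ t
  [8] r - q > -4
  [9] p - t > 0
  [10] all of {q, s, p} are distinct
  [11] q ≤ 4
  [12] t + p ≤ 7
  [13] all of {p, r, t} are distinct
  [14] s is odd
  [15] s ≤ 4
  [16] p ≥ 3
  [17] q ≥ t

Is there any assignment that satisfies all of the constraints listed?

Constraints 2, 3, 4, 11, 15, and 16 confine each of q, s, p to the 2 values {3, 4}.
Constraint 10 requires all 3 of them to be distinct, but only 2 values are available — impossible by the pigeonhole principle.

Unsatisfiable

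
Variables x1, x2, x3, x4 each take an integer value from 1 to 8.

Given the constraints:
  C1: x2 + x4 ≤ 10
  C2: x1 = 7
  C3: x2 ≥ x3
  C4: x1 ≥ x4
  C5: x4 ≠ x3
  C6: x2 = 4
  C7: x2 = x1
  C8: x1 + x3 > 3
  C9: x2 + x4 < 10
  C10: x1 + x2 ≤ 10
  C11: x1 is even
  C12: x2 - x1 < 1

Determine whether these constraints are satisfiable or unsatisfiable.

Constraint 6 fixes x2 = 4 and constraint 2 fixes x1 = 7, but constraint 7 requires x2 = x1. Since 4 ≠ 7, contradiction.

Unsatisfiable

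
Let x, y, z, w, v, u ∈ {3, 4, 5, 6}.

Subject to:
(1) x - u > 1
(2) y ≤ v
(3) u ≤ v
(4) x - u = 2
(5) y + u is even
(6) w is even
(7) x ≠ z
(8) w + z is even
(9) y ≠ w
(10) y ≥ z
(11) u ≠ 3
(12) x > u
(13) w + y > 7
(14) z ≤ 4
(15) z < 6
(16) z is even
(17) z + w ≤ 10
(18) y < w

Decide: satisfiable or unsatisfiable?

Satisfiable

Take x = 6, y = 4, z = 4, w = 6, v = 5, u = 4. Then constraint 1: x - u = 2; constraint 4: x - u = 2, and every other listed constraint is also met.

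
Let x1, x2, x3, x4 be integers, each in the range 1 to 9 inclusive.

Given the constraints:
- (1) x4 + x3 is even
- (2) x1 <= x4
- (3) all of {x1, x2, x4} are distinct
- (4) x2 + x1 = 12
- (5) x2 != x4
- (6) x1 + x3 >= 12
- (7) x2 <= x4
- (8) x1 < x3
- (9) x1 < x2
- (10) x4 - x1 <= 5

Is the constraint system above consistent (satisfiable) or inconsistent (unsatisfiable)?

Satisfiable

Setting (x1, x2, x3, x4) = (5, 7, 7, 9) satisfies everything: constraint 4: x2 + x1 = 12; constraint 6: x1 + x3 = 12, and the others follow.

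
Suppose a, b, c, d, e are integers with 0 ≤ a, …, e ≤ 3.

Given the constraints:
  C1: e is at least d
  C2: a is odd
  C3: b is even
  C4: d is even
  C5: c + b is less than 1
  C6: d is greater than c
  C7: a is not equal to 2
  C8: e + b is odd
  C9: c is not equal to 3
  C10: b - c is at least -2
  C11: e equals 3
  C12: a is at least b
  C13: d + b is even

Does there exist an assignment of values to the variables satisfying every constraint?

Satisfiable

The assignment a = 3, b = 0, c = 0, d = 2, e = 3 works:
  constraint 5 holds since c + b = 0.
  constraint 10 holds since b - c = 0.
The rest check out directly.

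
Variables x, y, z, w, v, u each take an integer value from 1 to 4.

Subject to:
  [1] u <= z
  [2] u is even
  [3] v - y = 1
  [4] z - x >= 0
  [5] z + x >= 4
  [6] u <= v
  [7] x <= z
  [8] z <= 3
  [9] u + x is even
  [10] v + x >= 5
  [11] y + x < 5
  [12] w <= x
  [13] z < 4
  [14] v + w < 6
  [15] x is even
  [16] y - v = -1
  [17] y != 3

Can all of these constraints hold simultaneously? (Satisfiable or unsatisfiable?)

The assignment x = 2, y = 2, z = 3, w = 1, v = 3, u = 2 works:
  constraint 3 holds since v - y = 1.
  constraint 4 holds since z - x = 1.
The rest check out directly.

Satisfiable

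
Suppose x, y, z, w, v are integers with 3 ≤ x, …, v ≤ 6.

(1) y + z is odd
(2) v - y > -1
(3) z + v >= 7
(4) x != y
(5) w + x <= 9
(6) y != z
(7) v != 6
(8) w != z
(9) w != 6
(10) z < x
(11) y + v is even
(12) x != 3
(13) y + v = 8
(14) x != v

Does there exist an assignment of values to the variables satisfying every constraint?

Satisfiable

One satisfying assignment is x = 5, y = 4, z = 3, w = 4, v = 4.
For the less obvious constraints — constraint 2: v - y = 0; constraint 3: z + v = 7 — and the others hold by inspection.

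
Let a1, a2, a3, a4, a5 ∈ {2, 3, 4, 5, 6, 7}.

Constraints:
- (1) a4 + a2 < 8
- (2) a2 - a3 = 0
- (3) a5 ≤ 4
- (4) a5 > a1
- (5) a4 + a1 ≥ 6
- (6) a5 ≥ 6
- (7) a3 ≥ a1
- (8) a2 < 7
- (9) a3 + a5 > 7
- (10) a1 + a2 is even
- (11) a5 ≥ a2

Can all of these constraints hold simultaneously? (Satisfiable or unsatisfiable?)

Unsatisfiable

From constraint 6: a5 ≥ 6. From constraint 3: a5 ≤ 4. But 4 < 6, so no value of a5 works.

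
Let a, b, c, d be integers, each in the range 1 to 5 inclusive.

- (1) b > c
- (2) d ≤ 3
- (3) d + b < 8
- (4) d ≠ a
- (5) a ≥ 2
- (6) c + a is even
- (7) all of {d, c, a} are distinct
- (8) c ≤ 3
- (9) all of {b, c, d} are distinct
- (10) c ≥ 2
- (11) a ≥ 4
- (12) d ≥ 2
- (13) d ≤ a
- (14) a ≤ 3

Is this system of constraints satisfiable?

Constraints 2, 5, 8, 10, 12, and 14 confine each of d, c, a to the 2 values {2, 3}.
Constraint 7 requires all 3 of them to be distinct, but only 2 values are available — impossible by the pigeonhole principle.

Unsatisfiable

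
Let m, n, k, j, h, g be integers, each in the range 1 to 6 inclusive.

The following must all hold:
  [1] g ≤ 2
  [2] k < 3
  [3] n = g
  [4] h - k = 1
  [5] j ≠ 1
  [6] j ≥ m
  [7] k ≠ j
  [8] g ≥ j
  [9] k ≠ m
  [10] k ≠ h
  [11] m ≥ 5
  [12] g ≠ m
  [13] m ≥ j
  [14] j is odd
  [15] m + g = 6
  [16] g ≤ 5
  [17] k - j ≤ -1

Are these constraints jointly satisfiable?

Unsatisfiable

From constraints 6 and 11: j ≥ m and m ≥ 5, so j ≥ 5. From constraints 1 and 8: j ≤ g and g ≤ 2, so j ≤ 2. But 2 < 5, so no value of j works.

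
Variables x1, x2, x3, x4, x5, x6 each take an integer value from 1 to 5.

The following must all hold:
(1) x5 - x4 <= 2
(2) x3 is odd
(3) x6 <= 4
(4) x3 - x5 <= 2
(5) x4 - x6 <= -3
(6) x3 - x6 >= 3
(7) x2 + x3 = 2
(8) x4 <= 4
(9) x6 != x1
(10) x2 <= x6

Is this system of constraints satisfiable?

Constraints 1, 4, 5, and 6 give x6 − x4 ≥ 3, x4 − x5 ≥ -2, x5 − x3 ≥ -2, x3 − x6 ≥ 3.
Adding all 4 inequalities: the left sides telescope to 0, and the right sides sum to 3 + (-2) + (-2) + 3 = 2. So 0 ≥ 2, which is false.

Unsatisfiable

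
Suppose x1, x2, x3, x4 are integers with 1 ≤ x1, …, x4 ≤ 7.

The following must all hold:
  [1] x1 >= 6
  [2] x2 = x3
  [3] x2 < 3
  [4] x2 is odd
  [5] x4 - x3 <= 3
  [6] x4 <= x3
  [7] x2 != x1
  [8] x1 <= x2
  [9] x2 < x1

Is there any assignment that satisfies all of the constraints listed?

From constraints 1 and 8: x2 ≥ x1 and x1 ≥ 6, so x2 ≥ 6. From constraint 3: x2 ≤ 2. But 2 < 6, so no value of x2 works.

Unsatisfiable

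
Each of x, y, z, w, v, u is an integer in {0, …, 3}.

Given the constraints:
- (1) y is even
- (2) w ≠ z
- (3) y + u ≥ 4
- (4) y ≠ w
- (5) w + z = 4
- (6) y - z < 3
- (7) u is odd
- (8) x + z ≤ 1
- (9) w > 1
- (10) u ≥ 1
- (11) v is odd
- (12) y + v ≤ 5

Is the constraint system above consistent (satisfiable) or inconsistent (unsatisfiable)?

The assignment x = 0, y = 2, z = 1, w = 3, v = 3, u = 3 works:
  constraint 3 holds since y + u = 5.
  constraint 5 holds since w + z = 4.
  constraint 6 holds since y - z = 1.
The rest check out directly.

Satisfiable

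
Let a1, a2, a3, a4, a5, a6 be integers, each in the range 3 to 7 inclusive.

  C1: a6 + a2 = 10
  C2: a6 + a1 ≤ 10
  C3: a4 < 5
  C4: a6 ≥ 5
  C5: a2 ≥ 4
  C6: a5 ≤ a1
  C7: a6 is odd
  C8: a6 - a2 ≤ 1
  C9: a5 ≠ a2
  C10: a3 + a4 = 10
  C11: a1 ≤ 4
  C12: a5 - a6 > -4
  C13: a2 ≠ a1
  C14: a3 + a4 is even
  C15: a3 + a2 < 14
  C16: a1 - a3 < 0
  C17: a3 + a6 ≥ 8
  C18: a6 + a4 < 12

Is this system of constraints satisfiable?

Satisfiable

The assignment a1 = 3, a2 = 5, a3 = 6, a4 = 4, a5 = 3, a6 = 5 works:
  constraint 1 holds since a6 + a2 = 10.
  constraint 2 holds since a6 + a1 = 8.
  constraint 8 holds since a6 - a2 = 0.
The rest check out directly.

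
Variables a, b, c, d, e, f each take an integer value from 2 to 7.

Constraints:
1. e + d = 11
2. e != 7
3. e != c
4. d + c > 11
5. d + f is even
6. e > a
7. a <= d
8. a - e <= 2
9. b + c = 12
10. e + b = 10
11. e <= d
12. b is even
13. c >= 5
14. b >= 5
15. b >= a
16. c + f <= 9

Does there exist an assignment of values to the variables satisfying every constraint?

Try a = 3, b = 6, c = 6, d = 7, e = 4, f = 3.
Check constraint 1: e + d = 11; constraint 4: d + c = 13. The remaining constraints are straightforward to verify.

Satisfiable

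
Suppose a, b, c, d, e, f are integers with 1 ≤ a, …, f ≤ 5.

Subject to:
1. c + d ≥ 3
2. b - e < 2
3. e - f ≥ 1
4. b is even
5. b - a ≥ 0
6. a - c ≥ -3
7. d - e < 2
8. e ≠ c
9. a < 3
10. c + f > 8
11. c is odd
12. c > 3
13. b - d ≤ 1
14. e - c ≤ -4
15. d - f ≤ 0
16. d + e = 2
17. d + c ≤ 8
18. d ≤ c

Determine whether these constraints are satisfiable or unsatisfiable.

Unsatisfiable

Constraints 3, 5, 6, 13, 14, and 15 give e − f ≥ 1, f − d ≥ 0, d − b ≥ -1, b − a ≥ 0, a − c ≥ -3, c − e ≥ 4.
Adding all 6 inequalities: the left sides telescope to 0, and the right sides sum to 1 + 0 + (-1) + 0 + (-3) + 4 = 1. So 0 ≥ 1, which is false.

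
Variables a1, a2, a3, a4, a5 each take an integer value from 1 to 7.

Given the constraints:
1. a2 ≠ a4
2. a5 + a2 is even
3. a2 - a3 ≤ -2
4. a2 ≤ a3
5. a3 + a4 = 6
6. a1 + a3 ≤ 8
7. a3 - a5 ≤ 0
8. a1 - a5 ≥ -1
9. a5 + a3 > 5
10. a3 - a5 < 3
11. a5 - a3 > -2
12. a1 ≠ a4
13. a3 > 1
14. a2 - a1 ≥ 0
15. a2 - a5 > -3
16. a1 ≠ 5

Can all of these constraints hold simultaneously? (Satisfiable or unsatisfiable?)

Unsatisfiable

Constraints 3, 7, 8, and 14 give a3 − a2 ≥ 2, a2 − a1 ≥ 0, a1 − a5 ≥ -1, a5 − a3 ≥ 0.
Adding all 4 inequalities: the left sides telescope to 0, and the right sides sum to 2 + 0 + (-1) + 0 = 1. So 0 ≥ 1, which is false.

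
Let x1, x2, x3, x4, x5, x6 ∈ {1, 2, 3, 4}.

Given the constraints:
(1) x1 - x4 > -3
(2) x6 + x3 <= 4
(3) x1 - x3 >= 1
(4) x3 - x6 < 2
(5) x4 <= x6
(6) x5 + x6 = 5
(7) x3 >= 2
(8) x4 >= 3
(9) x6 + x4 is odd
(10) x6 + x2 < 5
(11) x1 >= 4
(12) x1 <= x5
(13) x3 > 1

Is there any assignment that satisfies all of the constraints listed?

Unsatisfiable

From constraints 11 and 12: x5 ≥ x1 ≥ 4. From constraints 5 and 8: x6 ≥ x4 ≥ 3. Hence x5 + x6 ≥ 7. But constraint 6 requires x5 + x6 = 5, and 5 < 7. Contradiction.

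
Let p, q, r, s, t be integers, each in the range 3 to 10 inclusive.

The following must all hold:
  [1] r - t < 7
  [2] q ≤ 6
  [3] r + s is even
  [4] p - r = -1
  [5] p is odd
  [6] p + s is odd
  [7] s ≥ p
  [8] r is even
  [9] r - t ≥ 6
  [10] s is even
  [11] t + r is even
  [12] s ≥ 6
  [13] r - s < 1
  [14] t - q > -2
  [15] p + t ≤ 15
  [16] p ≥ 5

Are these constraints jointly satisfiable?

Try p = 9, q = 3, r = 10, s = 10, t = 4.
Check constraint 1: r - t = 6; constraint 4: p - r = -1. The remaining constraints are straightforward to verify.

Satisfiable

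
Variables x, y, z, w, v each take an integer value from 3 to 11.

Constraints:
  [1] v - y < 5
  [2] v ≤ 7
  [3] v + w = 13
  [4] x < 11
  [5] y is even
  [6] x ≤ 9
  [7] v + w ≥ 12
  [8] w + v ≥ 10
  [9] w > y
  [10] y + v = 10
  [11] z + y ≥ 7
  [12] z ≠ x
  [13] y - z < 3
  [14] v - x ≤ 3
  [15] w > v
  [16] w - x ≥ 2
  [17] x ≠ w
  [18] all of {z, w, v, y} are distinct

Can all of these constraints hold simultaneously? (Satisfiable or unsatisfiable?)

Setting (x, y, z, w, v) = (4, 4, 3, 7, 6) satisfies everything: constraint 1: v - y = 2; constraint 3: v + w = 13, and the others follow.

Satisfiable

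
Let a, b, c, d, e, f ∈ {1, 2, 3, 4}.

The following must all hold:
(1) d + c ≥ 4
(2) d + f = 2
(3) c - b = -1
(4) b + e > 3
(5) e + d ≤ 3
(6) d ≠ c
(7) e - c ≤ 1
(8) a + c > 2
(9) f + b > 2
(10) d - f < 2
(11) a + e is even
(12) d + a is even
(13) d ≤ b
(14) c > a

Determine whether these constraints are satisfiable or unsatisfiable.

Setting (a, b, c, d, e, f) = (1, 4, 3, 1, 1, 1) satisfies everything: constraint 1: d + c = 4; constraint 2: d + f = 2, and the others follow.

Satisfiable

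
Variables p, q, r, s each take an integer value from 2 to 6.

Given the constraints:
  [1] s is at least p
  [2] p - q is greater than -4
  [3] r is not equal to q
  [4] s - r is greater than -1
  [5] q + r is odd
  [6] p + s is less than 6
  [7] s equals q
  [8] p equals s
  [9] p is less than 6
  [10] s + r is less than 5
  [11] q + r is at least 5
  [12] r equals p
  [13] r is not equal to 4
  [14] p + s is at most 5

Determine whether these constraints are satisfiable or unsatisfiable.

Unsatisfiable

From constraints 7, 8, and 12, r = p = s = q, so r = q. But constraint 3 says r ≠ q. Contradiction.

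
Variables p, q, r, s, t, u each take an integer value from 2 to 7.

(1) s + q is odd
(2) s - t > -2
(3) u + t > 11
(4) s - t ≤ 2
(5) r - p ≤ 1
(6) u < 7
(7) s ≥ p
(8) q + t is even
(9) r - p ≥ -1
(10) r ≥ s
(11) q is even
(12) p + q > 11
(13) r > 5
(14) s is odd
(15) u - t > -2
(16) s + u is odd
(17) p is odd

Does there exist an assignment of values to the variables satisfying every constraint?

Satisfiable

One satisfying assignment is p = 7, q = 6, r = 7, s = 7, t = 6, u = 6.
For the less obvious constraints — constraint 2: s - t = 1; constraint 3: u + t = 12; constraint 4: s - t = 1 — and the others hold by inspection.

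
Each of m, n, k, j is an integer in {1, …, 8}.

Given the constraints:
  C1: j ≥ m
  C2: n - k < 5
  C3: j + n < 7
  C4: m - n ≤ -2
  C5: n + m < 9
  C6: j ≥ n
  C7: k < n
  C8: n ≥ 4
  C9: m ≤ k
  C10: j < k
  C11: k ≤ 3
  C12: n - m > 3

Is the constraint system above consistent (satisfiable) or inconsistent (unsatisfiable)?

Constraints 6, 7, and 10 give n ≤ j, j < k, k < n. Chaining: n ≤ j < k < n, which forces n < n — impossible.

Unsatisfiable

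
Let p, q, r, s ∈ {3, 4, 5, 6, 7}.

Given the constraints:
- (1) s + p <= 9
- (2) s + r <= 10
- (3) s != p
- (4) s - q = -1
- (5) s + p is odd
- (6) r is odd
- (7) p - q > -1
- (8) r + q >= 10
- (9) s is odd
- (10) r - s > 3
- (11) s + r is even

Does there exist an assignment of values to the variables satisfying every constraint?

Satisfiable

Take p = 4, q = 4, r = 7, s = 3. Then constraint 1: s + p = 7; constraint 2: s + r = 10, and every other listed constraint is also met.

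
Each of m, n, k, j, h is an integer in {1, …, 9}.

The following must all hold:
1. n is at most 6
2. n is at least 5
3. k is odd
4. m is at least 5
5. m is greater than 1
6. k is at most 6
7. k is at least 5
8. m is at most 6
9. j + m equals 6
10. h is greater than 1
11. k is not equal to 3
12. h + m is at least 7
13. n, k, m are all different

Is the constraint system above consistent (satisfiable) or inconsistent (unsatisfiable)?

Unsatisfiable

Constraints 1, 2, 4, 6, 7, and 8 confine each of n, k, m to the 2 values {5, 6}.
Constraint 13 requires all 3 of them to be distinct, but only 2 values are available — impossible by the pigeonhole principle.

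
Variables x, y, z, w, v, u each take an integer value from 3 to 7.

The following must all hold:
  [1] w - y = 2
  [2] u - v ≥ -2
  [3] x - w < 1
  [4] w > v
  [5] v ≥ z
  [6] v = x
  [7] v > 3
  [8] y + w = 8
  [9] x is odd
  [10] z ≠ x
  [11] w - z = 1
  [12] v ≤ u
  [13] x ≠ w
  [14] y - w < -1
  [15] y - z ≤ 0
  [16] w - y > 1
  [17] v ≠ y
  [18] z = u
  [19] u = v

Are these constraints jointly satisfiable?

From constraints 6, 18, and 19, z = u = v = x, so z = x. But constraint 10 says z ≠ x. Contradiction.

Unsatisfiable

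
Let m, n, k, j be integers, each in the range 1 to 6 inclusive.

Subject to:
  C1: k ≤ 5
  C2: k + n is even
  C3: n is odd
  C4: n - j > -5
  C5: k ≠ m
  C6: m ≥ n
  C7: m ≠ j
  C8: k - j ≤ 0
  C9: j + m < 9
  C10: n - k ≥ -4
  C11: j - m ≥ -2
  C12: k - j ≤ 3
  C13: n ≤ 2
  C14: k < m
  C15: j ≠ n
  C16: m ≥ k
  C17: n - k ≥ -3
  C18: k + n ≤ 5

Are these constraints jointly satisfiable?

Satisfiable

Setting (m, n, k, j) = (5, 1, 3, 3) satisfies everything: constraint 4: n - j = -2; constraint 8: k - j = 0; constraint 9: j + m = 8, and the others follow.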